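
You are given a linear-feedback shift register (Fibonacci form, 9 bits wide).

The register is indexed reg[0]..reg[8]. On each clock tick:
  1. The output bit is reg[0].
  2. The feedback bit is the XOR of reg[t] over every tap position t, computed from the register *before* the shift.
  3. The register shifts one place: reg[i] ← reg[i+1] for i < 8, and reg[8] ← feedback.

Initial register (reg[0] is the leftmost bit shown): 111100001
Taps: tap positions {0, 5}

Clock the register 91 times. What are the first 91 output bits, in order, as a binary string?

tick  register→output (feedback)
  0  111100001→1 (1)
  1  111000011→1 (1)
  2  110000111→1 (1)
  3  100001111→1 (0)
  4  000011110→0 (1)
  5  000111101→0 (1)
  6  001111011→0 (1)
  7  011110111→0 (0)
  8  111101110→1 (0)
  9  111011100→1 (0)
 10  110111000→1 (0)
 11  101110000→1 (1)
 12  011100001→0 (0)
 13  111000010→1 (1)
 14  110000101→1 (1)
 15  100001011→1 (0)
 16  000010110→0 (0)
 17  000101100→0 (1)
 18  001011001→0 (1)
 19  010110011→0 (0)
 20  101100110→1 (1)
 21  011001101→0 (1)
 22  110011011→1 (0)
 23  100110110→1 (1)
 24  001101101→0 (1)
 25  011011011→0 (1)
 26  110110111→1 (1)
 27  101101111→1 (0)
 28  011011110→0 (1)
 29  110111101→1 (0)
 30  101111010→1 (0)
 31  011110100→0 (0)
 32  111101000→1 (0)
 33  111010000→1 (1)
 34  110100001→1 (1)
 35  101000011→1 (1)
 36  010000111→0 (0)
 37  100001110→1 (0)
 38  000011100→0 (1)
 39  000111001→0 (1)
 40  001110011→0 (0)
 41  011100110→0 (0)
 42  111001100→1 (0)
 43  110011000→1 (0)
 44  100110000→1 (1)
 45  001100001→0 (0)
 46  011000010→0 (0)
 47  110000100→1 (1)
 48  100001001→1 (0)
 49  000010010→0 (0)
 50  000100100→0 (0)
 51  001001000→0 (1)
 52  010010001→0 (0)
 53  100100010→1 (1)
 54  001000101→0 (0)
 55  010001010→0 (1)
 56  100010101→1 (1)
 57  000101011→0 (1)
 58  001010111→0 (0)
 59  010101110→0 (1)
 60  101011101→1 (0)
 61  010111010→0 (1)
 62  101110101→1 (1)
 63  011101011→0 (1)
 64  111010111→1 (1)
 65  110101111→1 (0)
 66  101011110→1 (0)
 67  010111100→0 (1)
 68  101111001→1 (0)
 69  011110010→0 (0)
 70  111100100→1 (1)
 71  111001001→1 (0)
 72  110010010→1 (1)
 73  100100101→1 (1)
 74  001001011→0 (1)
 75  010010111→0 (0)
 76  100101110→1 (0)
 77  001011100→0 (1)
 78  010111001→0 (1)
 79  101110011→1 (1)
 80  011100111→0 (0)
 81  111001110→1 (0)
 82  110011100→1 (0)
 83  100111000→1 (0)
 84  001110000→0 (0)
 85  011100000→0 (0)
 86  111000000→1 (1)
 87  110000001→1 (1)
 88  100000011→1 (1)
 89  000000111→0 (0)
 90  000001110→0 (1)

1111000011110111000010110011011011110100001110011000010010001010111010111100100101110011100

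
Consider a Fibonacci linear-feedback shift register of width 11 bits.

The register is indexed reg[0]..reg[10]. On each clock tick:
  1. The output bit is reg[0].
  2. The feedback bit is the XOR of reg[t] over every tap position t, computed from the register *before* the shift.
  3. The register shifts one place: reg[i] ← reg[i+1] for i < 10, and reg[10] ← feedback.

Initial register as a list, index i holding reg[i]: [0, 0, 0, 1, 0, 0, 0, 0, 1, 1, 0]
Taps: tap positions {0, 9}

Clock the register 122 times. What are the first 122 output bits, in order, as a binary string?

k : reg_k → out_k, fb_k
0: 00010000110 → 0, fb=1
1: 00100001101 → 0, fb=0
2: 01000011010 → 0, fb=1
3: 10000110101 → 1, fb=1
4: 00001101011 → 0, fb=1
5: 00011010111 → 0, fb=1
6: 00110101111 → 0, fb=1
7: 01101011111 → 0, fb=1
8: 11010111111 → 1, fb=0
9: 10101111110 → 1, fb=0
10: 01011111100 → 0, fb=0
11: 10111111000 → 1, fb=1
12: 01111110001 → 0, fb=0
13: 11111100010 → 1, fb=0
14: 11111000100 → 1, fb=1
15: 11110001001 → 1, fb=1
16: 11100010011 → 1, fb=0
17: 11000100110 → 1, fb=0
18: 10001001100 → 1, fb=1
19: 00010011001 → 0, fb=0
20: 00100110010 → 0, fb=1
21: 01001100101 → 0, fb=0
22: 10011001010 → 1, fb=0
23: 00110010100 → 0, fb=0
24: 01100101000 → 0, fb=0
25: 11001010000 → 1, fb=1
26: 10010100001 → 1, fb=1
27: 00101000011 → 0, fb=1
28: 01010000111 → 0, fb=1
29: 10100001111 → 1, fb=0
30: 01000011110 → 0, fb=1
31: 10000111101 → 1, fb=1
32: 00001111011 → 0, fb=1
33: 00011110111 → 0, fb=1
34: 00111101111 → 0, fb=1
35: 01111011111 → 0, fb=1
36: 11110111111 → 1, fb=0
37: 11101111110 → 1, fb=0
38: 11011111100 → 1, fb=1
39: 10111111001 → 1, fb=1
40: 01111110011 → 0, fb=1
41: 11111100111 → 1, fb=0
42: 11111001110 → 1, fb=0
43: 11110011100 → 1, fb=1
44: 11100111001 → 1, fb=1
45: 11001110011 → 1, fb=0
46: 10011100110 → 1, fb=0
47: 00111001100 → 0, fb=0
48: 01110011000 → 0, fb=0
49: 11100110000 → 1, fb=1
50: 11001100001 → 1, fb=1
51: 10011000011 → 1, fb=0
52: 00110000110 → 0, fb=1
53: 01100001101 → 0, fb=0
54: 11000011010 → 1, fb=0
55: 10000110100 → 1, fb=1
56: 00001101001 → 0, fb=0
57: 00011010010 → 0, fb=1
58: 00110100101 → 0, fb=0
59: 01101001010 → 0, fb=1
60: 11010010101 → 1, fb=1
61: 10100101011 → 1, fb=0
62: 01001010110 → 0, fb=1
63: 10010101101 → 1, fb=1
64: 00101011011 → 0, fb=1
65: 01010110111 → 0, fb=1
66: 10101101111 → 1, fb=0
67: 01011011110 → 0, fb=1
68: 10110111101 → 1, fb=1
69: 01101111011 → 0, fb=1
70: 11011110111 → 1, fb=0
71: 10111101110 → 1, fb=0
72: 01111011100 → 0, fb=0
73: 11110111000 → 1, fb=1
74: 11101110001 → 1, fb=1
75: 11011100011 → 1, fb=0
76: 10111000110 → 1, fb=0
77: 01110001100 → 0, fb=0
78: 11100011000 → 1, fb=1
79: 11000110001 → 1, fb=1
80: 10001100011 → 1, fb=0
81: 00011000110 → 0, fb=1
82: 00110001101 → 0, fb=0
83: 01100011010 → 0, fb=1
84: 11000110101 → 1, fb=1
85: 10001101011 → 1, fb=0
86: 00011010110 → 0, fb=1
87: 00110101101 → 0, fb=0
88: 01101011010 → 0, fb=1
89: 11010110101 → 1, fb=1
90: 10101101011 → 1, fb=0
91: 01011010110 → 0, fb=1
92: 10110101101 → 1, fb=1
93: 01101011011 → 0, fb=1
94: 11010110111 → 1, fb=0
95: 10101101110 → 1, fb=0
96: 01011011100 → 0, fb=0
97: 10110111000 → 1, fb=1
98: 01101110001 → 0, fb=0
99: 11011100010 → 1, fb=0
100: 10111000100 → 1, fb=1
101: 01110001001 → 0, fb=0
102: 11100010010 → 1, fb=0
103: 11000100100 → 1, fb=1
104: 10001001001 → 1, fb=1
105: 00010010011 → 0, fb=1
106: 00100100111 → 0, fb=1
107: 01001001111 → 0, fb=1
108: 10010011111 → 1, fb=0
109: 00100111110 → 0, fb=1
110: 01001111101 → 0, fb=0
111: 10011111010 → 1, fb=0
112: 00111110100 → 0, fb=0
113: 01111101000 → 0, fb=0
114: 11111010000 → 1, fb=1
115: 11110100001 → 1, fb=1
116: 11101000011 → 1, fb=0
117: 11010000110 → 1, fb=0
118: 10100001100 → 1, fb=1
119: 01000011001 → 0, fb=0
120: 10000110010 → 1, fb=0
121: 00001100100 → 0, fb=0

00010000110101111110001001100101000011110111111001110011000011010010101101111011100011000110101101011011100010010011111010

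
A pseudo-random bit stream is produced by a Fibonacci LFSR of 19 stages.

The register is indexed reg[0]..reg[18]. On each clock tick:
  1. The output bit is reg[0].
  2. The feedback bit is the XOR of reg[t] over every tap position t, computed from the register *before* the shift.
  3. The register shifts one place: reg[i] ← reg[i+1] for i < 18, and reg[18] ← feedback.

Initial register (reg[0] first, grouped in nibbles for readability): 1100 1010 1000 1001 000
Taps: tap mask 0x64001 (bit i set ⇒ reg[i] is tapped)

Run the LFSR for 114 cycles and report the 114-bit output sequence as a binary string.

k : reg_k → out_k, fb_k
0: 1100101010001001000 → 1, fb=1
1: 1001010100010010001 → 1, fb=1
2: 0010101000100100011 → 0, fb=0
3: 0101010001001000110 → 0, fb=1
4: 1010100010010001101 → 1, fb=0
5: 0101000100100011010 → 0, fb=0
6: 1010001001000110100 → 1, fb=0
7: 0100010010001101000 → 0, fb=0
8: 1000100100011010000 → 1, fb=0
9: 0001001000110100000 → 0, fb=0
10: 0010010001101000000 → 0, fb=0
11: 0100100011010000000 → 0, fb=0
12: 1001000110100000000 → 1, fb=1
13: 0010001101000000001 → 0, fb=1
14: 0100011010000000011 → 0, fb=0
15: 1000110100000000110 → 1, fb=0
16: 0001101000000001100 → 0, fb=0
17: 0011010000000011000 → 0, fb=1
18: 0110100000000110001 → 0, fb=0
19: 1101000000001100010 → 1, fb=0
20: 1010000000011000100 → 1, fb=1
21: 0100000000110001001 → 0, fb=1
22: 1000000001100010011 → 1, fb=0
23: 0000000011000100110 → 0, fb=1
24: 0000000110001001101 → 0, fb=1
25: 0000001100010011011 → 0, fb=1
26: 0000011000100110111 → 0, fb=1
27: 0000110001001101111 → 0, fb=0
28: 0001100010011011110 → 0, fb=0
29: 0011000100110111100 → 0, fb=1
30: 0110001001101111001 → 0, fb=0
31: 1100010011011110010 → 1, fb=1
32: 1000100110111100101 → 1, fb=0
33: 0001001101111001010 → 0, fb=1
34: 0010011011110010101 → 0, fb=0
35: 0100110111100101010 → 0, fb=1
36: 1001101111001010101 → 1, fb=1
37: 0011011110010101011 → 0, fb=0
38: 0110111100101010110 → 0, fb=0
39: 1101111001010101100 → 1, fb=1
40: 1011110010101011001 → 1, fb=1
41: 0111100101010110011 → 0, fb=1
42: 1111001010101100111 → 1, fb=1
43: 1110010101011001111 → 1, fb=1
44: 1100101010110011111 → 1, fb=0
45: 1001010101100111110 → 1, fb=1
46: 0010101011001111101 → 0, fb=0
47: 0101010110011111010 → 0, fb=0
48: 1010101100111110100 → 1, fb=0
49: 0101011001111101000 → 0, fb=0
50: 1010110011111010000 → 1, fb=0
51: 0101100111110100000 → 0, fb=0
52: 1011001111101000000 → 1, fb=1
53: 0110011111010000001 → 0, fb=1
54: 1100111110100000011 → 1, fb=1
55: 1001111101000000111 → 1, fb=1
56: 0011111010000001111 → 0, fb=0
57: 0111110100000011110 → 0, fb=0
58: 1111101000000111100 → 1, fb=0
59: 1111010000001111000 → 1, fb=0
60: 1110100000011110000 → 1, fb=0
61: 1101000000111100000 → 1, fb=1
62: 1010000001111000001 → 1, fb=0
63: 0100000011110000010 → 0, fb=1
64: 1000000111100000101 → 1, fb=0
65: 0000001111000001010 → 0, fb=1
66: 0000011110000010101 → 0, fb=0
67: 0000111100000101010 → 0, fb=1
68: 0001111000001010101 → 0, fb=0
69: 0011110000010101010 → 0, fb=1
70: 0111100000101010101 → 0, fb=0
71: 1111000001010101010 → 1, fb=0
72: 1110000010101010100 → 1, fb=0
73: 1100000101010101000 → 1, fb=1
74: 1000001010101010001 → 1, fb=1
75: 0000010101010100011 → 0, fb=0
76: 0000101010101000110 → 0, fb=1
77: 0001010101010001101 → 0, fb=1
78: 0010101010100011011 → 0, fb=1
79: 0101010101000110111 → 0, fb=1
80: 1010101010001101111 → 1, fb=1
81: 0101010100011011111 → 0, fb=1
82: 1010101000110111111 → 1, fb=0
83: 0101010001101111110 → 0, fb=0
84: 1010100011011111100 → 1, fb=0
85: 0101000110111111000 → 0, fb=1
86: 1010001101111110001 → 1, fb=1
87: 0100011011111100011 → 0, fb=0
88: 1000110111111000110 → 1, fb=0
89: 0001101111110001100 → 0, fb=0
90: 0011011111100011000 → 0, fb=1
91: 0110111111000110001 → 0, fb=0
92: 1101111110001100010 → 1, fb=0
93: 1011111100011000100 → 1, fb=1
94: 0111111000110001001 → 0, fb=1
95: 1111110001100010011 → 1, fb=0
96: 1111100011000100110 → 1, fb=0
97: 1111000110001001100 → 1, fb=1
98: 1110001100010011001 → 1, fb=1
99: 1100011000100110011 → 1, fb=0
100: 1000110001001100110 → 1, fb=0
101: 0001100010011001100 → 0, fb=0
102: 0011000100110011000 → 0, fb=1
103: 0110001001100110001 → 0, fb=0
104: 1100010011001100010 → 1, fb=0
105: 1000100110011000100 → 1, fb=1
106: 0001001100110001001 → 0, fb=1
107: 0010011001100010011 → 0, fb=1
108: 0100110011000100111 → 0, fb=0
109: 1001100110001001110 → 1, fb=0
110: 0011001100010011100 → 0, fb=1
111: 0110011000100111001 → 0, fb=0
112: 1100110001001110010 → 1, fb=1
113: 1001100010011100101 → 1, fb=0

110010101000100100011010000000011000100110111100101010110011111010000001111000001010101010001101111110001100010011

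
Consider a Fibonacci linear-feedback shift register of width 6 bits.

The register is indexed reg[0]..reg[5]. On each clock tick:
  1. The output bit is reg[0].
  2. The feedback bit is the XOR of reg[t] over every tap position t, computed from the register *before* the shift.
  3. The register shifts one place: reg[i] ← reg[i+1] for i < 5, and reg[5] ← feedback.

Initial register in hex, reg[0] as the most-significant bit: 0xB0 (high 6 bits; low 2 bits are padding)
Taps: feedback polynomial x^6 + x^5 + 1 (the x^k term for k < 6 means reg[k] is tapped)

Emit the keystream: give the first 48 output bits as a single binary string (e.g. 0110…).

101100110111011010010011100010111100101000110000

tick  register→output (feedback)
  0  101100→1 (1)
  1  011001→0 (1)
  2  110011→1 (0)
  3  100110→1 (1)
  4  001101→0 (1)
  5  011011→0 (1)
  6  110111→1 (0)
  7  101110→1 (1)
  8  011101→0 (1)
  9  111011→1 (0)
 10  110110→1 (1)
 11  101101→1 (0)
 12  011010→0 (0)
 13  110100→1 (1)
 14  101001→1 (0)
 15  010010→0 (0)
 16  100100→1 (1)
 17  001001→0 (1)
 18  010011→0 (1)
 19  100111→1 (0)
 20  001110→0 (0)
 21  011100→0 (0)
 22  111000→1 (1)
 23  110001→1 (0)
 24  100010→1 (1)
 25  000101→0 (1)
 26  001011→0 (1)
 27  010111→0 (1)
 28  101111→1 (0)
 29  011110→0 (0)
 30  111100→1 (1)
 31  111001→1 (0)
 32  110010→1 (1)
 33  100101→1 (0)
 34  001010→0 (0)
 35  010100→0 (0)
 36  101000→1 (1)
 37  010001→0 (1)
 38  100011→1 (0)
 39  000110→0 (0)
 40  001100→0 (0)
 41  011000→0 (0)
 42  110000→1 (1)
 43  100001→1 (0)
 44  000010→0 (0)
 45  000100→0 (0)
 46  001000→0 (0)
 47  010000→0 (0)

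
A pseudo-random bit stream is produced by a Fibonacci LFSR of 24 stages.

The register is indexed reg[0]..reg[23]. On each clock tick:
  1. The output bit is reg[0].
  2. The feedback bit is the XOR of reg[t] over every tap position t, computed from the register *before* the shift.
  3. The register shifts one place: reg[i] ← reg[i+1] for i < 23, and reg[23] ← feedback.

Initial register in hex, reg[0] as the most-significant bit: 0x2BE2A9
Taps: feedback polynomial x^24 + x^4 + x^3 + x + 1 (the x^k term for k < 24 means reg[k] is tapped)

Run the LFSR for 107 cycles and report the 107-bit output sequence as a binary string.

tick  register→output (feedback)
  0  001010111110001010101001→0 (1)
  1  010101111100010101010011→0 (0)
  2  101011111000101010100110→1 (0)
  3  010111110001010101001100→0 (1)
  4  101111100010101010011001→1 (1)
  5  011111000101010100110011→0 (1)
  6  111110001010101001100111→1 (0)
  7  111100010101010011001110→1 (1)
  8  111000101010100110011101→1 (0)
  9  110001010101001100111010→1 (0)
 10  100010101010011001110100→1 (0)
 11  000101010100110011101000→0 (1)
 12  001010101001100111010001→0 (1)
 13  010101010011001110100011→0 (0)
 14  101010100110011101000110→1 (0)
 15  010101001100111010001100→0 (0)
 16  101010011001110100011000→1 (0)
 17  010100110011101000110000→0 (0)
 18  101001100111010001100000→1 (1)
 19  010011001110100011000001→0 (0)
 20  100110011101000110000010→1 (1)
 21  001100111010001100000101→0 (1)
 22  011001110100011000001011→0 (1)
 23  110011101000110000010111→1 (1)
 24  100111010001100000101111→1 (1)
 25  001110100011000001011111→0 (0)
 26  011101000110000010111110→0 (0)
 27  111010001100000101111100→1 (1)
 28  110100011000001011111001→1 (1)
 29  101000110000010111110011→1 (1)
 30  010001100000101111100111→0 (1)
 31  100011000001011111001111→1 (0)
 32  000110000010111110011110→0 (0)
 33  001100000101111100111100→0 (1)
 34  011000001011111001111001→0 (1)
 35  110000010111110011110011→1 (0)
 36  100000101111100111100110→1 (1)
 37  000001011111001111001101→0 (0)
 38  000010111110011110011010→0 (1)
 39  000101111100111100110101→0 (1)
 40  001011111001111001101011→0 (1)
 41  010111110011110011010111→0 (1)
 42  101111100111100110101111→1 (1)
 43  011111001111001101011111→0 (1)
 44  111110011110011010111111→1 (0)
 45  111100111100110101111110→1 (1)
 46  111001111001101011111101→1 (0)
 47  110011110011010111111010→1 (1)
 48  100111100110101111110101→1 (1)
 49  001111001101011111101011→0 (0)
 50  011110011010111111010110→0 (1)
 51  111100110101111110101101→1 (1)
 52  111001101011111101011011→1 (0)
 53  110011010111111010110110→1 (1)
 54  100110101111110101101101→1 (1)
 55  001101011111101011011011→0 (1)
 56  011010111111010110110111→0 (0)
 57  110101111110101101101110→1 (1)
 58  101011111101011011011101→1 (0)
 59  010111111010110110111010→0 (1)
 60  101111110101101101110101→1 (1)
 61  011111101011011011101011→0 (1)
 62  111111010110110111010111→1 (0)
 63  111110101101101110101110→1 (0)
 64  111101011011011101011100→1 (1)
 65  111010110110111010111001→1 (1)
 66  110101101101110101110011→1 (1)
 67  101011011011101011100111→1 (0)
 68  010110110111010111001110→0 (1)
 69  101101101110101110011101→1 (0)
 70  011011011101011100111010→0 (0)
 71  110110111010111001110100→1 (0)
 72  101101110101110011101000→1 (0)
 73  011011101011100111010000→0 (0)
 74  110111010111001110100000→1 (0)
 75  101110101110011101000000→1 (1)
 76  011101011100111010000001→0 (0)
 77  111010111001110100000010→1 (1)
 78  110101110011101000000101→1 (1)
 79  101011100111010000001011→1 (0)
 80  010111001110100000010110→0 (1)
 81  101110011101000000101101→1 (1)
 82  011100111010000001011011→0 (0)
 83  111001110100000010110110→1 (0)
 84  110011101000000101101100→1 (1)
 85  100111010000001011011001→1 (1)
 86  001110100000010110110011→0 (0)
 87  011101000000101101100110→0 (0)
 88  111010000001011011001100→1 (1)
 89  110100000010110110011001→1 (1)
 90  101000000101101100110011→1 (1)
 91  010000001011011001100111→0 (1)
 92  100000010110110011001111→1 (1)
 93  000000101101100110011111→0 (0)
 94  000001011011001100111110→0 (0)
 95  000010110110011001111100→0 (1)
 96  000101101100110011111001→0 (1)
 97  001011011001100111110011→0 (1)
 98  010110110011001111100111→0 (1)
 99  101101100110011111001111→1 (0)
100  011011001100111110011110→0 (0)
101  110110011001111100111100→1 (0)
102  101100110011111001111000→1 (0)
103  011001100111110011110000→0 (1)
104  110011001111100111100001→1 (1)
105  100110011111001111000011→1 (1)
106  001100111110011110000111→0 (1)

00101011111000101010100110011101000110000010111110011110011010111111010110110111010111001110100000010110110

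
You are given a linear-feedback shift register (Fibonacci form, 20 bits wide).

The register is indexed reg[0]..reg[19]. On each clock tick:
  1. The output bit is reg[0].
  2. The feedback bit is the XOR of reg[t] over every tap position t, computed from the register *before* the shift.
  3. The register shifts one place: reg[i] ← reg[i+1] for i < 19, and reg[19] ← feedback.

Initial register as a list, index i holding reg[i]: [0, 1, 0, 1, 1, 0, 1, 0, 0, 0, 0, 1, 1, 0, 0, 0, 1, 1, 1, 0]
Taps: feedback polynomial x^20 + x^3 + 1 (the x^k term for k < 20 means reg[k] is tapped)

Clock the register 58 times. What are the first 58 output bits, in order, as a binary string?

0101101000011000111010001010110111111010110111000010001011

step | reg (before) | out | fb
   0 | 01011010000110001110 | 0 | 1
   1 | 10110100001100011101 | 1 | 0
   2 | 01101000011000111010 | 0 | 0
   3 | 11010000110001110100 | 1 | 0
   4 | 10100001100011101000 | 1 | 1
   5 | 01000011000111010001 | 0 | 0
   6 | 10000110001110100010 | 1 | 1
   7 | 00001100011101000101 | 0 | 0
   8 | 00011000111010001010 | 0 | 1
   9 | 00110001110100010101 | 0 | 1
  10 | 01100011101000101011 | 0 | 0
  11 | 11000111010001010110 | 1 | 1
  12 | 10001110100010101101 | 1 | 1
  13 | 00011101000101011011 | 0 | 1
  14 | 00111010001010110111 | 0 | 1
  15 | 01110100010101101111 | 0 | 1
  16 | 11101000101011011111 | 1 | 1
  17 | 11010001010110111111 | 1 | 0
  18 | 10100010101101111110 | 1 | 1
  19 | 01000101011011111101 | 0 | 0
  20 | 10001010110111111010 | 1 | 1
  21 | 00010101101111110101 | 0 | 1
  22 | 00101011011111101011 | 0 | 0
  23 | 01010110111111010110 | 0 | 1
  24 | 10101101111110101101 | 1 | 1
  25 | 01011011111101011011 | 0 | 1
  26 | 10110111111010110111 | 1 | 0
  27 | 01101111110101101110 | 0 | 0
  28 | 11011111101011011100 | 1 | 0
  29 | 10111111010110111000 | 1 | 0
  30 | 01111110101101110000 | 0 | 1
  31 | 11111101011011100001 | 1 | 0
  32 | 11111010110111000010 | 1 | 0
  33 | 11110101101110000100 | 1 | 0
  34 | 11101011011100001000 | 1 | 1
  35 | 11010110111000010001 | 1 | 0
  36 | 10101101110000100010 | 1 | 1
  37 | 01011011100001000101 | 0 | 1
  38 | 10110111000010001011 | 1 | 0
  39 | 01101110000100010110 | 0 | 0
  40 | 11011100001000101100 | 1 | 0
  41 | 10111000010001011000 | 1 | 0
  42 | 01110000100010110000 | 0 | 1
  43 | 11100001000101100001 | 1 | 1
  44 | 11000010001011000011 | 1 | 1
  45 | 10000100010110000111 | 1 | 1
  46 | 00001000101100001111 | 0 | 0
  47 | 00010001011000011110 | 0 | 1
  48 | 00100010110000111101 | 0 | 0
  49 | 01000101100001111010 | 0 | 0
  50 | 10001011000011110100 | 1 | 1
  51 | 00010110000111101001 | 0 | 1
  52 | 00101100001111010011 | 0 | 0
  53 | 01011000011110100110 | 0 | 1
  54 | 10110000111101001101 | 1 | 0
  55 | 01100001111010011010 | 0 | 0
  56 | 11000011110100110100 | 1 | 1
  57 | 10000111101001101001 | 1 | 1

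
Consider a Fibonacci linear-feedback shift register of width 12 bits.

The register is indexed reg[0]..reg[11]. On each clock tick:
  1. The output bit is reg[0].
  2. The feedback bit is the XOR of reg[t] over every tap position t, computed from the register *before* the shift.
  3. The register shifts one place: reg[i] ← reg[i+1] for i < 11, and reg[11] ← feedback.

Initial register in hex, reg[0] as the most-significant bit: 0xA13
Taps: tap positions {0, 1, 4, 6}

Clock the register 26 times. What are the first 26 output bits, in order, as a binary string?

k : reg_k → out_k, fb_k
0: 101000010011 → 1, fb=1
1: 010000100111 → 0, fb=0
2: 100001001110 → 1, fb=1
3: 000010011101 → 0, fb=1
4: 000100111011 → 0, fb=1
5: 001001110111 → 0, fb=1
6: 010011101111 → 0, fb=1
7: 100111011111 → 1, fb=0
8: 001110111110 → 0, fb=0
9: 011101111100 → 0, fb=0
10: 111011111000 → 1, fb=0
11: 110111110000 → 1, fb=0
12: 101111100000 → 1, fb=1
13: 011111000001 → 0, fb=0
14: 111110000010 → 1, fb=1
15: 111100000101 → 1, fb=0
16: 111000001010 → 1, fb=0
17: 110000010100 → 1, fb=0
18: 100000101000 → 1, fb=0
19: 000001010000 → 0, fb=0
20: 000010100000 → 0, fb=0
21: 000101000000 → 0, fb=0
22: 001010000000 → 0, fb=1
23: 010100000001 → 0, fb=1
24: 101000000011 → 1, fb=1
25: 010000000111 → 0, fb=1

10100001001110111110000010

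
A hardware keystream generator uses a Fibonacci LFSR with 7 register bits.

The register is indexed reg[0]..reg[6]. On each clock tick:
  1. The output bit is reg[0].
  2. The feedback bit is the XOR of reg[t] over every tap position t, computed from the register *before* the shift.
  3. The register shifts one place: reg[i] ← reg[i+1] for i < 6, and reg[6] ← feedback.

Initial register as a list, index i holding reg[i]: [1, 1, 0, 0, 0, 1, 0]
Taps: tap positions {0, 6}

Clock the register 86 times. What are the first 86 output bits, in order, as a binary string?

k : reg_k → out_k, fb_k
0: 1100010 → 1, fb=1
1: 1000101 → 1, fb=0
2: 0001010 → 0, fb=0
3: 0010100 → 0, fb=0
4: 0101000 → 0, fb=0
5: 1010000 → 1, fb=1
6: 0100001 → 0, fb=1
7: 1000011 → 1, fb=0
8: 0000110 → 0, fb=0
9: 0001100 → 0, fb=0
10: 0011000 → 0, fb=0
11: 0110000 → 0, fb=0
12: 1100000 → 1, fb=1
13: 1000001 → 1, fb=0
14: 0000010 → 0, fb=0
15: 0000100 → 0, fb=0
16: 0001000 → 0, fb=0
17: 0010000 → 0, fb=0
18: 0100000 → 0, fb=0
19: 1000000 → 1, fb=1
20: 0000001 → 0, fb=1
21: 0000011 → 0, fb=1
22: 0000111 → 0, fb=1
23: 0001111 → 0, fb=1
24: 0011111 → 0, fb=1
25: 0111111 → 0, fb=1
26: 1111111 → 1, fb=0
27: 1111110 → 1, fb=1
28: 1111101 → 1, fb=0
29: 1111010 → 1, fb=1
30: 1110101 → 1, fb=0
31: 1101010 → 1, fb=1
32: 1010101 → 1, fb=0
33: 0101010 → 0, fb=0
34: 1010100 → 1, fb=1
35: 0101001 → 0, fb=1
36: 1010011 → 1, fb=0
37: 0100110 → 0, fb=0
38: 1001100 → 1, fb=1
39: 0011001 → 0, fb=1
40: 0110011 → 0, fb=1
41: 1100111 → 1, fb=0
42: 1001110 → 1, fb=1
43: 0011101 → 0, fb=1
44: 0111011 → 0, fb=1
45: 1110111 → 1, fb=0
46: 1101110 → 1, fb=1
47: 1011101 → 1, fb=0
48: 0111010 → 0, fb=0
49: 1110100 → 1, fb=1
50: 1101001 → 1, fb=0
51: 1010010 → 1, fb=1
52: 0100101 → 0, fb=1
53: 1001011 → 1, fb=0
54: 0010110 → 0, fb=0
55: 0101100 → 0, fb=0
56: 1011000 → 1, fb=1
57: 0110001 → 0, fb=1
58: 1100011 → 1, fb=0
59: 1000110 → 1, fb=1
60: 0001101 → 0, fb=1
61: 0011011 → 0, fb=1
62: 0110111 → 0, fb=1
63: 1101111 → 1, fb=0
64: 1011110 → 1, fb=1
65: 0111101 → 0, fb=1
66: 1111011 → 1, fb=0
67: 1110110 → 1, fb=1
68: 1101101 → 1, fb=0
69: 1011010 → 1, fb=1
70: 0110101 → 0, fb=1
71: 1101011 → 1, fb=0
72: 1010110 → 1, fb=1
73: 0101101 → 0, fb=1
74: 1011011 → 1, fb=0
75: 0110110 → 0, fb=0
76: 1101100 → 1, fb=1
77: 1011001 → 1, fb=0
78: 0110010 → 0, fb=0
79: 1100100 → 1, fb=1
80: 1001001 → 1, fb=0
81: 0010010 → 0, fb=0
82: 0100100 → 0, fb=0
83: 1001000 → 1, fb=1
84: 0010001 → 0, fb=1
85: 0100011 → 0, fb=1

11000101000011000001000000111111101010100110011101110100101100011011110110101101100100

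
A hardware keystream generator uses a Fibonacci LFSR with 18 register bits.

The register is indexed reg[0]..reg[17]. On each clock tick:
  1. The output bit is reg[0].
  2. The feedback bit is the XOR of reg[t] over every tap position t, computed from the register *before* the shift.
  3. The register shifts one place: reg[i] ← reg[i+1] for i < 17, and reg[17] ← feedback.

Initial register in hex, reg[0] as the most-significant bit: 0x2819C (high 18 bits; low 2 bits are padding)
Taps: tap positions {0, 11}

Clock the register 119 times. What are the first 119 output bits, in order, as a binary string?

00101000000110011111100111110101100101010101011111001010110000000111001001010100101101011111111011010000110111100000100

k : reg_k → out_k, fb_k
0: 001010000001100111 → 0, fb=1
1: 010100000011001111 → 0, fb=1
2: 101000000110011111 → 1, fb=1
3: 010000001100111111 → 0, fb=0
4: 100000011001111110 → 1, fb=0
5: 000000110011111100 → 0, fb=1
6: 000001100111111001 → 0, fb=1
7: 000011001111110011 → 0, fb=1
8: 000110011111100111 → 0, fb=1
9: 001100111111001111 → 0, fb=1
10: 011001111110011111 → 0, fb=0
11: 110011111100111110 → 1, fb=1
12: 100111111001111101 → 1, fb=0
13: 001111110011111010 → 0, fb=1
14: 011111100111110101 → 0, fb=1
15: 111111001111101011 → 1, fb=0
16: 111110011111010110 → 1, fb=0
17: 111100111110101100 → 1, fb=1
18: 111001111101011001 → 1, fb=0
19: 110011111010110010 → 1, fb=1
20: 100111110101100101 → 1, fb=0
21: 001111101011001010 → 0, fb=1
22: 011111010110010101 → 0, fb=0
23: 111110101100101010 → 1, fb=1
24: 111101011001010101 → 1, fb=0
25: 111010110010101010 → 1, fb=1
26: 110101100101010101 → 1, fb=0
27: 101011001010101010 → 1, fb=1
28: 010110010101010101 → 0, fb=1
29: 101100101010101011 → 1, fb=1
30: 011001010101010111 → 0, fb=1
31: 110010101010101111 → 1, fb=1
32: 100101010101011111 → 1, fb=0
33: 001010101010111110 → 0, fb=0
34: 010101010101111100 → 0, fb=1
35: 101010101011111001 → 1, fb=0
36: 010101010111110010 → 0, fb=1
37: 101010101111100101 → 1, fb=0
38: 010101011111001010 → 0, fb=1
39: 101010111110010101 → 1, fb=1
40: 010101111100101011 → 0, fb=0
41: 101011111001010110 → 1, fb=0
42: 010111110010101100 → 0, fb=0
43: 101111100101011000 → 1, fb=0
44: 011111001010110000 → 0, fb=0
45: 111110010101100000 → 1, fb=0
46: 111100101011000000 → 1, fb=0
47: 111001010110000000 → 1, fb=1
48: 110010101100000001 → 1, fb=1
49: 100101011000000011 → 1, fb=1
50: 001010110000000111 → 0, fb=0
51: 010101100000001110 → 0, fb=0
52: 101011000000011100 → 1, fb=1
53: 010110000000111001 → 0, fb=0
54: 101100000001110010 → 1, fb=0
55: 011000000011100100 → 0, fb=1
56: 110000000111001001 → 1, fb=0
57: 100000001110010010 → 1, fb=1
58: 000000011100100101 → 0, fb=0
59: 000000111001001010 → 0, fb=1
60: 000001110010010101 → 0, fb=0
61: 000011100100101010 → 0, fb=0
62: 000111001001010100 → 0, fb=1
63: 001110010010101001 → 0, fb=0
64: 011100100101010010 → 0, fb=1
65: 111001001010100101 → 1, fb=1
66: 110010010101001011 → 1, fb=0
67: 100100101010010110 → 1, fb=1
68: 001001010100101101 → 0, fb=0
69: 010010101001011010 → 0, fb=1
70: 100101010010110101 → 1, fb=1
71: 001010100101101011 → 0, fb=1
72: 010101001011010111 → 0, fb=1
73: 101010010110101111 → 1, fb=1
74: 010100101101011111 → 0, fb=1
75: 101001011010111111 → 1, fb=1
76: 010010110101111111 → 0, fb=1
77: 100101101011111111 → 1, fb=0
78: 001011010111111110 → 0, fb=1
79: 010110101111111101 → 0, fb=1
80: 101101011111111011 → 1, fb=0
81: 011010111111110110 → 0, fb=1
82: 110101111111101101 → 1, fb=0
83: 101011111111011010 → 1, fb=0
84: 010111111110110100 → 0, fb=0
85: 101111111101101000 → 1, fb=0
86: 011111111011010000 → 0, fb=1
87: 111111110110100001 → 1, fb=1
88: 111111101101000011 → 1, fb=0
89: 111111011010000110 → 1, fb=1
90: 111110110100001101 → 1, fb=1
91: 111101101000011011 → 1, fb=1
92: 111011010000110111 → 1, fb=1
93: 110110100001101111 → 1, fb=0
94: 101101000011011110 → 1, fb=0
95: 011010000110111100 → 0, fb=0
96: 110100001101111000 → 1, fb=0
97: 101000011011110000 → 1, fb=0
98: 010000110111100000 → 0, fb=1
99: 100001101111000001 → 1, fb=0
100: 000011011110000010 → 0, fb=0
101: 000110111100000100 → 0, fb=0
102: 001101111000001000 → 0, fb=0
103: 011011110000010000 → 0, fb=0
104: 110111100000100000 → 1, fb=1
105: 101111000001000001 → 1, fb=0
106: 011110000010000010 → 0, fb=0
107: 111100000100000100 → 1, fb=1
108: 111000001000001001 → 1, fb=1
109: 110000010000010011 → 1, fb=1
110: 100000100000100111 → 1, fb=1
111: 000001000001001111 → 0, fb=1
112: 000010000010011111 → 0, fb=0
113: 000100000100111110 → 0, fb=0
114: 001000001001111100 → 0, fb=1
115: 010000010011111001 → 0, fb=1
116: 100000100111110011 → 1, fb=0
117: 000001001111100110 → 0, fb=1
118: 000010011111001101 → 0, fb=1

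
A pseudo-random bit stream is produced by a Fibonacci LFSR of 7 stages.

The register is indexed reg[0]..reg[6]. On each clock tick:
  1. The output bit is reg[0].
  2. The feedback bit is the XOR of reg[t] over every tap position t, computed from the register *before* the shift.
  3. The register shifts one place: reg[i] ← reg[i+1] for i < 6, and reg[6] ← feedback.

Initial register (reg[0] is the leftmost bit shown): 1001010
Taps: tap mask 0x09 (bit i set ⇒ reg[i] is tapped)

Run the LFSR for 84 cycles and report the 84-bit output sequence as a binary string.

100101000110111000111111100001110111100101100100100000010001001100010111010110110000

step | reg (before) | out | fb
   0 | 1001010 | 1 | 0
   1 | 0010100 | 0 | 0
   2 | 0101000 | 0 | 1
   3 | 1010001 | 1 | 1
   4 | 0100011 | 0 | 0
   5 | 1000110 | 1 | 1
   6 | 0001101 | 0 | 1
   7 | 0011011 | 0 | 1
   8 | 0110111 | 0 | 0
   9 | 1101110 | 1 | 0
  10 | 1011100 | 1 | 0
  11 | 0111000 | 0 | 1
  12 | 1110001 | 1 | 1
  13 | 1100011 | 1 | 1
  14 | 1000111 | 1 | 1
  15 | 0001111 | 0 | 1
  16 | 0011111 | 0 | 1
  17 | 0111111 | 0 | 1
  18 | 1111111 | 1 | 0
  19 | 1111110 | 1 | 0
  20 | 1111100 | 1 | 0
  21 | 1111000 | 1 | 0
  22 | 1110000 | 1 | 1
  23 | 1100001 | 1 | 1
  24 | 1000011 | 1 | 1
  25 | 0000111 | 0 | 0
  26 | 0001110 | 0 | 1
  27 | 0011101 | 0 | 1
  28 | 0111011 | 0 | 1
  29 | 1110111 | 1 | 1
  30 | 1101111 | 1 | 0
  31 | 1011110 | 1 | 0
  32 | 0111100 | 0 | 1
  33 | 1111001 | 1 | 0
  34 | 1110010 | 1 | 1
  35 | 1100101 | 1 | 1
  36 | 1001011 | 1 | 0
  37 | 0010110 | 0 | 0
  38 | 0101100 | 0 | 1
  39 | 1011001 | 1 | 0
  40 | 0110010 | 0 | 0
  41 | 1100100 | 1 | 1
  42 | 1001001 | 1 | 0
  43 | 0010010 | 0 | 0
  44 | 0100100 | 0 | 0
  45 | 1001000 | 1 | 0
  46 | 0010000 | 0 | 0
  47 | 0100000 | 0 | 0
  48 | 1000000 | 1 | 1
  49 | 0000001 | 0 | 0
  50 | 0000010 | 0 | 0
  51 | 0000100 | 0 | 0
  52 | 0001000 | 0 | 1
  53 | 0010001 | 0 | 0
  54 | 0100010 | 0 | 0
  55 | 1000100 | 1 | 1
  56 | 0001001 | 0 | 1
  57 | 0010011 | 0 | 0
  58 | 0100110 | 0 | 0
  59 | 1001100 | 1 | 0
  60 | 0011000 | 0 | 1
  61 | 0110001 | 0 | 0
  62 | 1100010 | 1 | 1
  63 | 1000101 | 1 | 1
  64 | 0001011 | 0 | 1
  65 | 0010111 | 0 | 0
  66 | 0101110 | 0 | 1
  67 | 1011101 | 1 | 0
  68 | 0111010 | 0 | 1
  69 | 1110101 | 1 | 1
  70 | 1101011 | 1 | 0
  71 | 1010110 | 1 | 1
  72 | 0101101 | 0 | 1
  73 | 1011011 | 1 | 0
  74 | 0110110 | 0 | 0
  75 | 1101100 | 1 | 0
  76 | 1011000 | 1 | 0
  77 | 0110000 | 0 | 0
  78 | 1100000 | 1 | 1
  79 | 1000001 | 1 | 1
  80 | 0000011 | 0 | 0
  81 | 0000110 | 0 | 0
  82 | 0001100 | 0 | 1
  83 | 0011001 | 0 | 1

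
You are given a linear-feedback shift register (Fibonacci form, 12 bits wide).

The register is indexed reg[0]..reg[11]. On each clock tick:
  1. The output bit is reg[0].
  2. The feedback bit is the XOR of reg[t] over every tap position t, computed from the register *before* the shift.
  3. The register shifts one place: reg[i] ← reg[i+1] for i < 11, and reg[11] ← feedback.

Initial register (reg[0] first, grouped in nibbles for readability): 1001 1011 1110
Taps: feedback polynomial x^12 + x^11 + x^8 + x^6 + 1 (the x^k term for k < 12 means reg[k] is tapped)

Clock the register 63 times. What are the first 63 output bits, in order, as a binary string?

step | reg (before) | out | fb
   0 | 100110111110 | 1 | 1
   1 | 001101111101 | 0 | 1
   2 | 011011111011 | 0 | 1
   3 | 110111110111 | 1 | 1
   4 | 101111101111 | 1 | 0
   5 | 011111011110 | 0 | 1
   6 | 111110111101 | 1 | 0
   7 | 111101111010 | 1 | 1
   8 | 111011110101 | 1 | 1
   9 | 110111101011 | 1 | 0
  10 | 101111010110 | 1 | 1
  11 | 011110101101 | 0 | 1
  12 | 111101011011 | 1 | 1
  13 | 111010110111 | 1 | 1
  14 | 110101101111 | 1 | 0
  15 | 101011011110 | 1 | 0
  16 | 010110111100 | 0 | 0
  17 | 101101111000 | 1 | 1
  18 | 011011110001 | 0 | 0
  19 | 110111100010 | 1 | 0
  20 | 101111000100 | 1 | 1
  21 | 011110001001 | 0 | 0
  22 | 111100010010 | 1 | 1
  23 | 111000100101 | 1 | 1
  24 | 110001001011 | 1 | 1
  25 | 100010010111 | 1 | 0
  26 | 000100101110 | 0 | 0
  27 | 001001011100 | 0 | 1
  28 | 010010111001 | 0 | 1
  29 | 100101110011 | 1 | 1
  30 | 001011100111 | 0 | 0
  31 | 010111001110 | 0 | 1
  32 | 101110011101 | 1 | 1
  33 | 011100111011 | 0 | 1
  34 | 111001110111 | 1 | 1
  35 | 110011101111 | 1 | 0
  36 | 100111011110 | 1 | 0
  37 | 001110111100 | 0 | 0
  38 | 011101111000 | 0 | 0
  39 | 111011110000 | 1 | 0
  40 | 110111100000 | 1 | 0
  41 | 101111000000 | 1 | 1
  42 | 011110000001 | 0 | 1
  43 | 111100000011 | 1 | 0
  44 | 111000000110 | 1 | 1
  45 | 110000001101 | 1 | 1
  46 | 100000011011 | 1 | 1
  47 | 000000110111 | 0 | 0
  48 | 000001101110 | 0 | 0
  49 | 000011011100 | 0 | 1
  50 | 000110111001 | 0 | 1
  51 | 001101110011 | 0 | 0
  52 | 011011100110 | 0 | 1
  53 | 110111001101 | 1 | 1
  54 | 101110011011 | 1 | 1
  55 | 011100110111 | 0 | 0
  56 | 111001101110 | 1 | 1
  57 | 110011011101 | 1 | 1
  58 | 100110111011 | 1 | 0
  59 | 001101110110 | 0 | 1
  60 | 011011101101 | 0 | 1
  61 | 110111011011 | 1 | 1
  62 | 101110110111 | 1 | 1

100110111110111101011011110001001011100111011110000001101110011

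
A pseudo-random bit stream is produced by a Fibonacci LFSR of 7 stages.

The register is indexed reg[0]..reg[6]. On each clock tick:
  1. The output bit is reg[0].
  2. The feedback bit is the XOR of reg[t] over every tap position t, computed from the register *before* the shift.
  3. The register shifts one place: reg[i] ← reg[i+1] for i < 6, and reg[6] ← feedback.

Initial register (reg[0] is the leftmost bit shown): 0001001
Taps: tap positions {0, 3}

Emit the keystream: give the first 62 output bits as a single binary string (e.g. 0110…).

00010011000101110101101100000110011010100111001111011010000101

k : reg_k → out_k, fb_k
0: 0001001 → 0, fb=1
1: 0010011 → 0, fb=0
2: 0100110 → 0, fb=0
3: 1001100 → 1, fb=0
4: 0011000 → 0, fb=1
5: 0110001 → 0, fb=0
6: 1100010 → 1, fb=1
7: 1000101 → 1, fb=1
8: 0001011 → 0, fb=1
9: 0010111 → 0, fb=0
10: 0101110 → 0, fb=1
11: 1011101 → 1, fb=0
12: 0111010 → 0, fb=1
13: 1110101 → 1, fb=1
14: 1101011 → 1, fb=0
15: 1010110 → 1, fb=1
16: 0101101 → 0, fb=1
17: 1011011 → 1, fb=0
18: 0110110 → 0, fb=0
19: 1101100 → 1, fb=0
20: 1011000 → 1, fb=0
21: 0110000 → 0, fb=0
22: 1100000 → 1, fb=1
23: 1000001 → 1, fb=1
24: 0000011 → 0, fb=0
25: 0000110 → 0, fb=0
26: 0001100 → 0, fb=1
27: 0011001 → 0, fb=1
28: 0110011 → 0, fb=0
29: 1100110 → 1, fb=1
30: 1001101 → 1, fb=0
31: 0011010 → 0, fb=1
32: 0110101 → 0, fb=0
33: 1101010 → 1, fb=0
34: 1010100 → 1, fb=1
35: 0101001 → 0, fb=1
36: 1010011 → 1, fb=1
37: 0100111 → 0, fb=0
38: 1001110 → 1, fb=0
39: 0011100 → 0, fb=1
40: 0111001 → 0, fb=1
41: 1110011 → 1, fb=1
42: 1100111 → 1, fb=1
43: 1001111 → 1, fb=0
44: 0011110 → 0, fb=1
45: 0111101 → 0, fb=1
46: 1111011 → 1, fb=0
47: 1110110 → 1, fb=1
48: 1101101 → 1, fb=0
49: 1011010 → 1, fb=0
50: 0110100 → 0, fb=0
51: 1101000 → 1, fb=0
52: 1010000 → 1, fb=1
53: 0100001 → 0, fb=0
54: 1000010 → 1, fb=1
55: 0000101 → 0, fb=0
56: 0001010 → 0, fb=1
57: 0010101 → 0, fb=0
58: 0101010 → 0, fb=1
59: 1010101 → 1, fb=1
60: 0101011 → 0, fb=1
61: 1010111 → 1, fb=1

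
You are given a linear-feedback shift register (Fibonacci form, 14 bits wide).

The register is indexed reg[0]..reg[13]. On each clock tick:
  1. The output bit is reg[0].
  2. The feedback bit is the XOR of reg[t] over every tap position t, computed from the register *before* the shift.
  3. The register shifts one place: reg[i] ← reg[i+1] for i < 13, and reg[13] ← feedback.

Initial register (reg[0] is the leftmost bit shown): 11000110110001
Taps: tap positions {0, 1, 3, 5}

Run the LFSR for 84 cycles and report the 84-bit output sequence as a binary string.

110001101100011010010110101101110110001000111011110000111010100010110010101010000101

step | reg (before) | out | fb
   0 | 11000110110001 | 1 | 1
   1 | 10001101100011 | 1 | 0
   2 | 00011011000110 | 0 | 1
   3 | 00110110001101 | 0 | 0
   4 | 01101100011010 | 0 | 0
   5 | 11011000110100 | 1 | 1
   6 | 10110001101001 | 1 | 0
   7 | 01100011010010 | 0 | 1
   8 | 11000110100101 | 1 | 1
   9 | 10001101001011 | 1 | 0
  10 | 00011010010110 | 0 | 1
  11 | 00110100101101 | 0 | 0
  12 | 01101001011010 | 0 | 1
  13 | 11010010110101 | 1 | 1
  14 | 10100101101011 | 1 | 0
  15 | 01001011010110 | 0 | 1
  16 | 10010110101101 | 1 | 1
  17 | 00101101011011 | 0 | 1
  18 | 01011010110111 | 0 | 0
  19 | 10110101101110 | 1 | 1
  20 | 01101011011101 | 0 | 1
  21 | 11010110111011 | 1 | 0
  22 | 10101101110110 | 1 | 0
  23 | 01011011101100 | 0 | 0
  24 | 10110111011000 | 1 | 1
  25 | 01101110110001 | 0 | 0
  26 | 11011101100010 | 1 | 0
  27 | 10111011000100 | 1 | 0
  28 | 01110110001000 | 0 | 1
  29 | 11101100010001 | 1 | 1
  30 | 11011000100011 | 1 | 1
  31 | 10110001000111 | 1 | 0
  32 | 01100010001110 | 0 | 1
  33 | 11000100011101 | 1 | 1
  34 | 10001000111011 | 1 | 1
  35 | 00010001110111 | 0 | 1
  36 | 00100011101111 | 0 | 0
  37 | 01000111011110 | 0 | 0
  38 | 10001110111100 | 1 | 0
  39 | 00011101111000 | 0 | 0
  40 | 00111011110000 | 0 | 1
  41 | 01110111100001 | 0 | 1
  42 | 11101111000011 | 1 | 1
  43 | 11011110000111 | 1 | 0
  44 | 10111100001110 | 1 | 1
  45 | 01111000011101 | 0 | 0
  46 | 11110000111010 | 1 | 1
  47 | 11100001110101 | 1 | 0
  48 | 11000011101010 | 1 | 0
  49 | 10000111010100 | 1 | 0
  50 | 00001110101000 | 0 | 1
  51 | 00011101010001 | 0 | 0
  52 | 00111010100010 | 0 | 1
  53 | 01110101000101 | 0 | 1
  54 | 11101010001011 | 1 | 0
  55 | 11010100010110 | 1 | 0
  56 | 10101000101100 | 1 | 1
  57 | 01010001011001 | 0 | 0
  58 | 10100010110010 | 1 | 1
  59 | 01000101100101 | 0 | 0
  60 | 10001011001010 | 1 | 1
  61 | 00010110010101 | 0 | 0
  62 | 00101100101010 | 0 | 1
  63 | 01011001010101 | 0 | 0
  64 | 10110010101010 | 1 | 0
  65 | 01100101010100 | 0 | 0
  66 | 11001010101000 | 1 | 0
  67 | 10010101010000 | 1 | 1
  68 | 00101010100001 | 0 | 0
  69 | 01010101000010 | 0 | 1
  70 | 10101010000101 | 1 | 1
  71 | 01010100001011 | 0 | 1
  72 | 10101000010111 | 1 | 1
  73 | 01010000101111 | 0 | 0
  74 | 10100001011110 | 1 | 1
  75 | 01000010111101 | 0 | 1
  76 | 10000101111011 | 1 | 0
  77 | 00001011110110 | 0 | 0
  78 | 00010111101100 | 0 | 0
  79 | 00101111011000 | 0 | 1
  80 | 01011110110001 | 0 | 1
  81 | 10111101100011 | 1 | 1
  82 | 01111011000111 | 0 | 0
  83 | 11110110001110 | 1 | 0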